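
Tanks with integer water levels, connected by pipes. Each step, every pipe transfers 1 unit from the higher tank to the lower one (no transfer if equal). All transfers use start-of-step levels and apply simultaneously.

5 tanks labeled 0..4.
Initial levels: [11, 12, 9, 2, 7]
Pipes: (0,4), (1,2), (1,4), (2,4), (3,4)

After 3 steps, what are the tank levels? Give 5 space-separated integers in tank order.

Step 1: flows [0->4,1->2,1->4,2->4,4->3] -> levels [10 10 9 3 9]
Step 2: flows [0->4,1->2,1->4,2=4,4->3] -> levels [9 8 10 4 10]
Step 3: flows [4->0,2->1,4->1,2=4,4->3] -> levels [10 10 9 5 7]

Answer: 10 10 9 5 7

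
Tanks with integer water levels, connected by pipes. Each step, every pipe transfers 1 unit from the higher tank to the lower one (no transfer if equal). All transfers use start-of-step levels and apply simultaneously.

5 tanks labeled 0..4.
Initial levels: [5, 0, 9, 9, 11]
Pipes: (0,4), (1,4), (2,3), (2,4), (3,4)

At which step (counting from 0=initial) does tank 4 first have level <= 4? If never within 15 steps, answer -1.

Step 1: flows [4->0,4->1,2=3,4->2,4->3] -> levels [6 1 10 10 7]
Step 2: flows [4->0,4->1,2=3,2->4,3->4] -> levels [7 2 9 9 7]
Step 3: flows [0=4,4->1,2=3,2->4,3->4] -> levels [7 3 8 8 8]
Step 4: flows [4->0,4->1,2=3,2=4,3=4] -> levels [8 4 8 8 6]
Step 5: flows [0->4,4->1,2=3,2->4,3->4] -> levels [7 5 7 7 8]
Step 6: flows [4->0,4->1,2=3,4->2,4->3] -> levels [8 6 8 8 4]
Tank 4 first reaches <=4 at step 6

Answer: 6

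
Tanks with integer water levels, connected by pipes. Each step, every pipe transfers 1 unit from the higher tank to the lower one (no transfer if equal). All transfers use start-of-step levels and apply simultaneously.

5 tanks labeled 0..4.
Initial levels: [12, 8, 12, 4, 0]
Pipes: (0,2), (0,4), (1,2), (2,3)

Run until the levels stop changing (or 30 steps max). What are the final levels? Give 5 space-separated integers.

Step 1: flows [0=2,0->4,2->1,2->3] -> levels [11 9 10 5 1]
Step 2: flows [0->2,0->4,2->1,2->3] -> levels [9 10 9 6 2]
Step 3: flows [0=2,0->4,1->2,2->3] -> levels [8 9 9 7 3]
Step 4: flows [2->0,0->4,1=2,2->3] -> levels [8 9 7 8 4]
Step 5: flows [0->2,0->4,1->2,3->2] -> levels [6 8 10 7 5]
Step 6: flows [2->0,0->4,2->1,2->3] -> levels [6 9 7 8 6]
Step 7: flows [2->0,0=4,1->2,3->2] -> levels [7 8 8 7 6]
Step 8: flows [2->0,0->4,1=2,2->3] -> levels [7 8 6 8 7]
Step 9: flows [0->2,0=4,1->2,3->2] -> levels [6 7 9 7 7]
Step 10: flows [2->0,4->0,2->1,2->3] -> levels [8 8 6 8 6]
Step 11: flows [0->2,0->4,1->2,3->2] -> levels [6 7 9 7 7]
  -> period-2 cycle: step 11 state = step 9 state; never stabilizes
  -> state at step 30: (30-9) mod 2 = 1, same as step 10 -> [8 8 6 8 6]

Answer: 8 8 6 8 6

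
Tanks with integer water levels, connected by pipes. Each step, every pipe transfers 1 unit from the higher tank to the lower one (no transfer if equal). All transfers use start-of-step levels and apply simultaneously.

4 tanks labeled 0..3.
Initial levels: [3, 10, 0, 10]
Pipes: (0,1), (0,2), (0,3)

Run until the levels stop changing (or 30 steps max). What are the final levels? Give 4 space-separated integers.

Step 1: flows [1->0,0->2,3->0] -> levels [4 9 1 9]
Step 2: flows [1->0,0->2,3->0] -> levels [5 8 2 8]
Step 3: flows [1->0,0->2,3->0] -> levels [6 7 3 7]
Step 4: flows [1->0,0->2,3->0] -> levels [7 6 4 6]
Step 5: flows [0->1,0->2,0->3] -> levels [4 7 5 7]
Step 6: flows [1->0,2->0,3->0] -> levels [7 6 4 6]
  -> period-2 cycle: step 6 state = step 4 state; never stabilizes
  -> state at step 30: (30-4) mod 2 = 0, same as step 4 -> [7 6 4 6]

Answer: 7 6 4 6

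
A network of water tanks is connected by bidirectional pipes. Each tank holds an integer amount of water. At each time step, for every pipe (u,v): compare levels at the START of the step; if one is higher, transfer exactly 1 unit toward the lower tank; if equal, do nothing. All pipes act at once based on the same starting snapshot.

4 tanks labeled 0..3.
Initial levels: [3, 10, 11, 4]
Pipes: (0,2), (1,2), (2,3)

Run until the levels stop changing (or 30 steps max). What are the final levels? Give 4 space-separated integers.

Answer: 6 7 9 6

Derivation:
Step 1: flows [2->0,2->1,2->3] -> levels [4 11 8 5]
Step 2: flows [2->0,1->2,2->3] -> levels [5 10 7 6]
Step 3: flows [2->0,1->2,2->3] -> levels [6 9 6 7]
Step 4: flows [0=2,1->2,3->2] -> levels [6 8 8 6]
Step 5: flows [2->0,1=2,2->3] -> levels [7 8 6 7]
Step 6: flows [0->2,1->2,3->2] -> levels [6 7 9 6]
Step 7: flows [2->0,2->1,2->3] -> levels [7 8 6 7]
  -> period-2 cycle: step 7 state = step 5 state; never stabilizes
  -> state at step 30: (30-5) mod 2 = 1, same as step 6 -> [6 7 9 6]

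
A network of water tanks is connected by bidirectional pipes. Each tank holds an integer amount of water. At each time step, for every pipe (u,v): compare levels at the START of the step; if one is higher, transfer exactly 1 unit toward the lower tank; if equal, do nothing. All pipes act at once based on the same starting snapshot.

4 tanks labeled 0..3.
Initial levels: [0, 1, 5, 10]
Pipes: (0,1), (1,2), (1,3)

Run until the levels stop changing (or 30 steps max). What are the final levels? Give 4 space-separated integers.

Step 1: flows [1->0,2->1,3->1] -> levels [1 2 4 9]
Step 2: flows [1->0,2->1,3->1] -> levels [2 3 3 8]
Step 3: flows [1->0,1=2,3->1] -> levels [3 3 3 7]
Step 4: flows [0=1,1=2,3->1] -> levels [3 4 3 6]
Step 5: flows [1->0,1->2,3->1] -> levels [4 3 4 5]
Step 6: flows [0->1,2->1,3->1] -> levels [3 6 3 4]
Step 7: flows [1->0,1->2,1->3] -> levels [4 3 4 5]
  -> period-2 cycle: step 7 state = step 5 state; never stabilizes
  -> state at step 30: (30-5) mod 2 = 1, same as step 6 -> [3 6 3 4]

Answer: 3 6 3 4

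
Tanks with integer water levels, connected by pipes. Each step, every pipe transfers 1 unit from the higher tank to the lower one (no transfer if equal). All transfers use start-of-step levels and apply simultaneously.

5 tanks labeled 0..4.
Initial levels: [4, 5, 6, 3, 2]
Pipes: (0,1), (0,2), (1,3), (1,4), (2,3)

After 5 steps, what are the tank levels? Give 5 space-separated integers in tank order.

Answer: 6 2 4 5 3

Derivation:
Step 1: flows [1->0,2->0,1->3,1->4,2->3] -> levels [6 2 4 5 3]
Step 2: flows [0->1,0->2,3->1,4->1,3->2] -> levels [4 5 6 3 2]
  -> period-2 cycle: step 2 state = step 0 state
  -> state at step 5: (5-0) mod 2 = 1, same as step 1 -> [6 2 4 5 3]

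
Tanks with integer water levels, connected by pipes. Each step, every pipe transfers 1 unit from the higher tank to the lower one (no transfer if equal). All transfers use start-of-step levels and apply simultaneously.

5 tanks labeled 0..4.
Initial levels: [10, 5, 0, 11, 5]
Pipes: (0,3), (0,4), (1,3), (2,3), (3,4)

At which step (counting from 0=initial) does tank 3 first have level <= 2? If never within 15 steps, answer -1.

Step 1: flows [3->0,0->4,3->1,3->2,3->4] -> levels [10 6 1 7 7]
Step 2: flows [0->3,0->4,3->1,3->2,3=4] -> levels [8 7 2 6 8]
Step 3: flows [0->3,0=4,1->3,3->2,4->3] -> levels [7 6 3 8 7]
Step 4: flows [3->0,0=4,3->1,3->2,3->4] -> levels [8 7 4 4 8]
Step 5: flows [0->3,0=4,1->3,2=3,4->3] -> levels [7 6 4 7 7]
Step 6: flows [0=3,0=4,3->1,3->2,3=4] -> levels [7 7 5 5 7]
Step 7: flows [0->3,0=4,1->3,2=3,4->3] -> levels [6 6 5 8 6]
Step 8: flows [3->0,0=4,3->1,3->2,3->4] -> levels [7 7 6 4 7]
Step 9: flows [0->3,0=4,1->3,2->3,4->3] -> levels [6 6 5 8 6]
  -> period-2 cycle (repeats step 7); tank 3 never drops to <=2
Tank 3 never reaches <=2 within 15 steps

Answer: -1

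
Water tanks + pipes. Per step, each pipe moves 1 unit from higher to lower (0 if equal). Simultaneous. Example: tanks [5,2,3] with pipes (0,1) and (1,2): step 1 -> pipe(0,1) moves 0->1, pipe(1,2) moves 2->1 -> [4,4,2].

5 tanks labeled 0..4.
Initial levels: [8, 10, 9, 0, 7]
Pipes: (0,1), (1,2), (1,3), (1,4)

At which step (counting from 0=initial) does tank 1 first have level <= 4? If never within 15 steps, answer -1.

Step 1: flows [1->0,1->2,1->3,1->4] -> levels [9 6 10 1 8]
Step 2: flows [0->1,2->1,1->3,4->1] -> levels [8 8 9 2 7]
Step 3: flows [0=1,2->1,1->3,1->4] -> levels [8 7 8 3 8]
Step 4: flows [0->1,2->1,1->3,4->1] -> levels [7 9 7 4 7]
Step 5: flows [1->0,1->2,1->3,1->4] -> levels [8 5 8 5 8]
Step 6: flows [0->1,2->1,1=3,4->1] -> levels [7 8 7 5 7]
Step 7: flows [1->0,1->2,1->3,1->4] -> levels [8 4 8 6 8]
Tank 1 first reaches <=4 at step 7

Answer: 7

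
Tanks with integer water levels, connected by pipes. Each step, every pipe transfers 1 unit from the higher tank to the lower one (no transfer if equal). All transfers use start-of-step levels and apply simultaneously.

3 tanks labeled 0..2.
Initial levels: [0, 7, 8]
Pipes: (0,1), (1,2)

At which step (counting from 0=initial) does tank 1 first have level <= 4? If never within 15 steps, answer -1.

Step 1: flows [1->0,2->1] -> levels [1 7 7]
Step 2: flows [1->0,1=2] -> levels [2 6 7]
Step 3: flows [1->0,2->1] -> levels [3 6 6]
Step 4: flows [1->0,1=2] -> levels [4 5 6]
Step 5: flows [1->0,2->1] -> levels [5 5 5]
Step 6: flows [0=1,1=2] -> levels [5 5 5]
  -> stable; tank 1 stays at 5 > 4
Tank 1 never reaches <=4 within 15 steps

Answer: -1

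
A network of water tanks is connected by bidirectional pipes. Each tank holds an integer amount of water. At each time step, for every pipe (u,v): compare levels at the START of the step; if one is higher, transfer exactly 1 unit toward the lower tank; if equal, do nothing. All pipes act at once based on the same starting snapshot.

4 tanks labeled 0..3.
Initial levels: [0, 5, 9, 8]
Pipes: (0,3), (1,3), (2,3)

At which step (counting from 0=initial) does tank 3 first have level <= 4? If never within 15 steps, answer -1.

Step 1: flows [3->0,3->1,2->3] -> levels [1 6 8 7]
Step 2: flows [3->0,3->1,2->3] -> levels [2 7 7 6]
Step 3: flows [3->0,1->3,2->3] -> levels [3 6 6 7]
Step 4: flows [3->0,3->1,3->2] -> levels [4 7 7 4]
Tank 3 first reaches <=4 at step 4

Answer: 4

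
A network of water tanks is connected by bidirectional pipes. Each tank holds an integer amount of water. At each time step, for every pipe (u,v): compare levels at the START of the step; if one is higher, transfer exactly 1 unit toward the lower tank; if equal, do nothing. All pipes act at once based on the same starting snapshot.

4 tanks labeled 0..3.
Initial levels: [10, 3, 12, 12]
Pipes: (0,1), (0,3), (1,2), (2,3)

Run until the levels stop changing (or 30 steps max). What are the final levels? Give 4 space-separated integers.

Step 1: flows [0->1,3->0,2->1,2=3] -> levels [10 5 11 11]
Step 2: flows [0->1,3->0,2->1,2=3] -> levels [10 7 10 10]
Step 3: flows [0->1,0=3,2->1,2=3] -> levels [9 9 9 10]
Step 4: flows [0=1,3->0,1=2,3->2] -> levels [10 9 10 8]
Step 5: flows [0->1,0->3,2->1,2->3] -> levels [8 11 8 10]
Step 6: flows [1->0,3->0,1->2,3->2] -> levels [10 9 10 8]
  -> period-2 cycle: step 6 state = step 4 state; never stabilizes
  -> state at step 30: (30-4) mod 2 = 0, same as step 4 -> [10 9 10 8]

Answer: 10 9 10 8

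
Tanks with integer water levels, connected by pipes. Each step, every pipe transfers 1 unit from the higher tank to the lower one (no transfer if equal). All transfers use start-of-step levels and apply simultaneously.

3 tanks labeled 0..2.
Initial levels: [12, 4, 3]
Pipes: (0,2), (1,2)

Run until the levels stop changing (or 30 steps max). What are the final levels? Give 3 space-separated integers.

Step 1: flows [0->2,1->2] -> levels [11 3 5]
Step 2: flows [0->2,2->1] -> levels [10 4 5]
Step 3: flows [0->2,2->1] -> levels [9 5 5]
Step 4: flows [0->2,1=2] -> levels [8 5 6]
Step 5: flows [0->2,2->1] -> levels [7 6 6]
Step 6: flows [0->2,1=2] -> levels [6 6 7]
Step 7: flows [2->0,2->1] -> levels [7 7 5]
Step 8: flows [0->2,1->2] -> levels [6 6 7]
  -> period-2 cycle: step 8 state = step 6 state; never stabilizes
  -> state at step 30: (30-6) mod 2 = 0, same as step 6 -> [6 6 7]

Answer: 6 6 7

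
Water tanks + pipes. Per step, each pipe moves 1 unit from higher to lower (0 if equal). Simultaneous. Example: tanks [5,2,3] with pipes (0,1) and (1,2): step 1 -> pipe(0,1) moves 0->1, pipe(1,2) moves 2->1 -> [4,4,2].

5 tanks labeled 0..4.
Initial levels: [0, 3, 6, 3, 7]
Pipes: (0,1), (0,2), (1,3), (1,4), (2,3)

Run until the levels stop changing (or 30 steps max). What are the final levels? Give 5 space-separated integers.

Answer: 5 3 3 4 4

Derivation:
Step 1: flows [1->0,2->0,1=3,4->1,2->3] -> levels [2 3 4 4 6]
Step 2: flows [1->0,2->0,3->1,4->1,2=3] -> levels [4 4 3 3 5]
Step 3: flows [0=1,0->2,1->3,4->1,2=3] -> levels [3 4 4 4 4]
Step 4: flows [1->0,2->0,1=3,1=4,2=3] -> levels [5 3 3 4 4]
Step 5: flows [0->1,0->2,3->1,4->1,3->2] -> levels [3 6 5 2 3]
Step 6: flows [1->0,2->0,1->3,1->4,2->3] -> levels [5 3 3 4 4]
  -> period-2 cycle: step 6 state = step 4 state; never stabilizes
  -> state at step 30: (30-4) mod 2 = 0, same as step 4 -> [5 3 3 4 4]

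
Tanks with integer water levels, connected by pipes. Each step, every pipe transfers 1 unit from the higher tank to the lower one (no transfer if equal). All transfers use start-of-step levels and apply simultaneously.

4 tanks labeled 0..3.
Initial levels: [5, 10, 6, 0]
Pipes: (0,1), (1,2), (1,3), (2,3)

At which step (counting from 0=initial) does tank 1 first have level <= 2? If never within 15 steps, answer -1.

Answer: -1

Derivation:
Step 1: flows [1->0,1->2,1->3,2->3] -> levels [6 7 6 2]
Step 2: flows [1->0,1->2,1->3,2->3] -> levels [7 4 6 4]
Step 3: flows [0->1,2->1,1=3,2->3] -> levels [6 6 4 5]
Step 4: flows [0=1,1->2,1->3,3->2] -> levels [6 4 6 5]
Step 5: flows [0->1,2->1,3->1,2->3] -> levels [5 7 4 5]
Step 6: flows [1->0,1->2,1->3,3->2] -> levels [6 4 6 5]
  -> period-2 cycle (repeats step 4); tank 1 never drops to <=2
Tank 1 never reaches <=2 within 15 steps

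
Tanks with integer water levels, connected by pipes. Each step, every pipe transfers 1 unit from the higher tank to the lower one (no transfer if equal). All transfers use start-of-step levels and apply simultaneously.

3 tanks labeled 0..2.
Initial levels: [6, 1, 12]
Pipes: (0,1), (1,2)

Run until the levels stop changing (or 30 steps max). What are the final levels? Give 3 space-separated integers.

Step 1: flows [0->1,2->1] -> levels [5 3 11]
Step 2: flows [0->1,2->1] -> levels [4 5 10]
Step 3: flows [1->0,2->1] -> levels [5 5 9]
Step 4: flows [0=1,2->1] -> levels [5 6 8]
Step 5: flows [1->0,2->1] -> levels [6 6 7]
Step 6: flows [0=1,2->1] -> levels [6 7 6]
Step 7: flows [1->0,1->2] -> levels [7 5 7]
Step 8: flows [0->1,2->1] -> levels [6 7 6]
  -> period-2 cycle: step 8 state = step 6 state; never stabilizes
  -> state at step 30: (30-6) mod 2 = 0, same as step 6 -> [6 7 6]

Answer: 6 7 6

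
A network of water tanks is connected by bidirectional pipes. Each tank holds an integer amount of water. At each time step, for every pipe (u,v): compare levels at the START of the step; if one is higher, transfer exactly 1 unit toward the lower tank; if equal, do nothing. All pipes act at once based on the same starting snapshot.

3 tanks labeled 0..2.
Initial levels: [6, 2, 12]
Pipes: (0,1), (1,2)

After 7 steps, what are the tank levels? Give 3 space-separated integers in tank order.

Answer: 6 8 6

Derivation:
Step 1: flows [0->1,2->1] -> levels [5 4 11]
Step 2: flows [0->1,2->1] -> levels [4 6 10]
Step 3: flows [1->0,2->1] -> levels [5 6 9]
Step 4: flows [1->0,2->1] -> levels [6 6 8]
Step 5: flows [0=1,2->1] -> levels [6 7 7]
Step 6: flows [1->0,1=2] -> levels [7 6 7]
Step 7: flows [0->1,2->1] -> levels [6 8 6]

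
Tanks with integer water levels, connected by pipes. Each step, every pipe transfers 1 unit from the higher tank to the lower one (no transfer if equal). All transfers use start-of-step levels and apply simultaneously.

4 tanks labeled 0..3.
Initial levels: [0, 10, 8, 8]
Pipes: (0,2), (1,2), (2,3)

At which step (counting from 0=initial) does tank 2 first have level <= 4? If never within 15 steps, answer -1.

Step 1: flows [2->0,1->2,2=3] -> levels [1 9 8 8]
Step 2: flows [2->0,1->2,2=3] -> levels [2 8 8 8]
Step 3: flows [2->0,1=2,2=3] -> levels [3 8 7 8]
Step 4: flows [2->0,1->2,3->2] -> levels [4 7 8 7]
Step 5: flows [2->0,2->1,2->3] -> levels [5 8 5 8]
Step 6: flows [0=2,1->2,3->2] -> levels [5 7 7 7]
Step 7: flows [2->0,1=2,2=3] -> levels [6 7 6 7]
Step 8: flows [0=2,1->2,3->2] -> levels [6 6 8 6]
Step 9: flows [2->0,2->1,2->3] -> levels [7 7 5 7]
Step 10: flows [0->2,1->2,3->2] -> levels [6 6 8 6]
  -> period-2 cycle (repeats step 8); tank 2 never drops to <=4
Tank 2 never reaches <=4 within 15 steps

Answer: -1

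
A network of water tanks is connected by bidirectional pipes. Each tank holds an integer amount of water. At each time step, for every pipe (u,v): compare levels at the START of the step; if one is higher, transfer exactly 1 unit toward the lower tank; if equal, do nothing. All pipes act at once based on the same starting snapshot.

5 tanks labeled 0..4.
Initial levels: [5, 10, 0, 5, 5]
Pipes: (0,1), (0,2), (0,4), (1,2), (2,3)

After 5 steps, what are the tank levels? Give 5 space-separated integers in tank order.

Step 1: flows [1->0,0->2,0=4,1->2,3->2] -> levels [5 8 3 4 5]
Step 2: flows [1->0,0->2,0=4,1->2,3->2] -> levels [5 6 6 3 5]
Step 3: flows [1->0,2->0,0=4,1=2,2->3] -> levels [7 5 4 4 5]
Step 4: flows [0->1,0->2,0->4,1->2,2=3] -> levels [4 5 6 4 6]
Step 5: flows [1->0,2->0,4->0,2->1,2->3] -> levels [7 5 3 5 5]

Answer: 7 5 3 5 5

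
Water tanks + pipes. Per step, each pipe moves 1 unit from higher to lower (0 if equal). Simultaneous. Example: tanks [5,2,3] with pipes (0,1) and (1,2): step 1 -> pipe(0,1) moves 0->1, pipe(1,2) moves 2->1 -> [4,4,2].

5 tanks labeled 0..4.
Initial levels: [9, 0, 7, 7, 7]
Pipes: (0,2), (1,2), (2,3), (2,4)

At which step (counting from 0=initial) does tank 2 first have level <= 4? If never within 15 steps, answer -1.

Step 1: flows [0->2,2->1,2=3,2=4] -> levels [8 1 7 7 7]
Step 2: flows [0->2,2->1,2=3,2=4] -> levels [7 2 7 7 7]
Step 3: flows [0=2,2->1,2=3,2=4] -> levels [7 3 6 7 7]
Step 4: flows [0->2,2->1,3->2,4->2] -> levels [6 4 8 6 6]
Step 5: flows [2->0,2->1,2->3,2->4] -> levels [7 5 4 7 7]
Tank 2 first reaches <=4 at step 5

Answer: 5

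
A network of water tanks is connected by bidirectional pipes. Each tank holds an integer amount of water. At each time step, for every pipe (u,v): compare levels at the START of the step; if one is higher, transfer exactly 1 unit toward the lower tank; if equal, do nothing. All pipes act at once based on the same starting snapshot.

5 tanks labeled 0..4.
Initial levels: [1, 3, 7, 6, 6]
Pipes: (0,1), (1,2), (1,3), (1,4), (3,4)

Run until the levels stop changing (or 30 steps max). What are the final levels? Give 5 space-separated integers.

Step 1: flows [1->0,2->1,3->1,4->1,3=4] -> levels [2 5 6 5 5]
Step 2: flows [1->0,2->1,1=3,1=4,3=4] -> levels [3 5 5 5 5]
Step 3: flows [1->0,1=2,1=3,1=4,3=4] -> levels [4 4 5 5 5]
Step 4: flows [0=1,2->1,3->1,4->1,3=4] -> levels [4 7 4 4 4]
Step 5: flows [1->0,1->2,1->3,1->4,3=4] -> levels [5 3 5 5 5]
Step 6: flows [0->1,2->1,3->1,4->1,3=4] -> levels [4 7 4 4 4]
  -> period-2 cycle: step 6 state = step 4 state; never stabilizes
  -> state at step 30: (30-4) mod 2 = 0, same as step 4 -> [4 7 4 4 4]

Answer: 4 7 4 4 4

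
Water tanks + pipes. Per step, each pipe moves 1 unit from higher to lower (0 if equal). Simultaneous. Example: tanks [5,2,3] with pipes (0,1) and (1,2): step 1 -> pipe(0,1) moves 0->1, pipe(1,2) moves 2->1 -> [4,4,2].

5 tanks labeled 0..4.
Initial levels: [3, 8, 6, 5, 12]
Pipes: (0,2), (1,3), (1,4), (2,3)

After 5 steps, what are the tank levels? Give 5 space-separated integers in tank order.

Step 1: flows [2->0,1->3,4->1,2->3] -> levels [4 8 4 7 11]
Step 2: flows [0=2,1->3,4->1,3->2] -> levels [4 8 5 7 10]
Step 3: flows [2->0,1->3,4->1,3->2] -> levels [5 8 5 7 9]
Step 4: flows [0=2,1->3,4->1,3->2] -> levels [5 8 6 7 8]
Step 5: flows [2->0,1->3,1=4,3->2] -> levels [6 7 6 7 8]

Answer: 6 7 6 7 8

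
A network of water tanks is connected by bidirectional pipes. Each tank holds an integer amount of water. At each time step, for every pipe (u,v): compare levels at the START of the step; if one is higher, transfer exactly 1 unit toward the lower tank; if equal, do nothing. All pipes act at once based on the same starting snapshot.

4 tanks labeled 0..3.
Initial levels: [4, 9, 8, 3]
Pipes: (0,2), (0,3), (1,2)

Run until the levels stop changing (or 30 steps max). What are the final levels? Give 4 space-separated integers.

Answer: 7 7 5 5

Derivation:
Step 1: flows [2->0,0->3,1->2] -> levels [4 8 8 4]
Step 2: flows [2->0,0=3,1=2] -> levels [5 8 7 4]
Step 3: flows [2->0,0->3,1->2] -> levels [5 7 7 5]
Step 4: flows [2->0,0=3,1=2] -> levels [6 7 6 5]
Step 5: flows [0=2,0->3,1->2] -> levels [5 6 7 6]
Step 6: flows [2->0,3->0,2->1] -> levels [7 7 5 5]
Step 7: flows [0->2,0->3,1->2] -> levels [5 6 7 6]
  -> period-2 cycle: step 7 state = step 5 state; never stabilizes
  -> state at step 30: (30-5) mod 2 = 1, same as step 6 -> [7 7 5 5]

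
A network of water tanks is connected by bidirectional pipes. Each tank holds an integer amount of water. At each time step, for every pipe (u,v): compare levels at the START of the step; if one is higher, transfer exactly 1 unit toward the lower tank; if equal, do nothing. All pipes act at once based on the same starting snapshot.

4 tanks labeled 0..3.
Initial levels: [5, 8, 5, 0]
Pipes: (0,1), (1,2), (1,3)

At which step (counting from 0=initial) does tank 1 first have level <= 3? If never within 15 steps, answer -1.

Answer: 3

Derivation:
Step 1: flows [1->0,1->2,1->3] -> levels [6 5 6 1]
Step 2: flows [0->1,2->1,1->3] -> levels [5 6 5 2]
Step 3: flows [1->0,1->2,1->3] -> levels [6 3 6 3]
Tank 1 first reaches <=3 at step 3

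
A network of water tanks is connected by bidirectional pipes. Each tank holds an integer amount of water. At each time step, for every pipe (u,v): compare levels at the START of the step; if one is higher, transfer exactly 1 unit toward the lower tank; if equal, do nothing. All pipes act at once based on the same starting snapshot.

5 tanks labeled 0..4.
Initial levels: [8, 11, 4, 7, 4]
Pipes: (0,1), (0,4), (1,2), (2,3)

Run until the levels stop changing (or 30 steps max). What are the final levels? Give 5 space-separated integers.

Step 1: flows [1->0,0->4,1->2,3->2] -> levels [8 9 6 6 5]
Step 2: flows [1->0,0->4,1->2,2=3] -> levels [8 7 7 6 6]
Step 3: flows [0->1,0->4,1=2,2->3] -> levels [6 8 6 7 7]
Step 4: flows [1->0,4->0,1->2,3->2] -> levels [8 6 8 6 6]
Step 5: flows [0->1,0->4,2->1,2->3] -> levels [6 8 6 7 7]
  -> period-2 cycle: step 5 state = step 3 state; never stabilizes
  -> state at step 30: (30-3) mod 2 = 1, same as step 4 -> [8 6 8 6 6]

Answer: 8 6 8 6 6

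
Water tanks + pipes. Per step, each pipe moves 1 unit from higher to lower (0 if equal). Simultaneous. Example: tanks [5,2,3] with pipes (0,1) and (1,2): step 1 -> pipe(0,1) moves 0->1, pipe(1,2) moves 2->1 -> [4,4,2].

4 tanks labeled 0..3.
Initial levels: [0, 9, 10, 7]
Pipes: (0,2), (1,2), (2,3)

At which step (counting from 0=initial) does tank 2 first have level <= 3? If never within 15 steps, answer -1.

Answer: -1

Derivation:
Step 1: flows [2->0,2->1,2->3] -> levels [1 10 7 8]
Step 2: flows [2->0,1->2,3->2] -> levels [2 9 8 7]
Step 3: flows [2->0,1->2,2->3] -> levels [3 8 7 8]
Step 4: flows [2->0,1->2,3->2] -> levels [4 7 8 7]
Step 5: flows [2->0,2->1,2->3] -> levels [5 8 5 8]
Step 6: flows [0=2,1->2,3->2] -> levels [5 7 7 7]
Step 7: flows [2->0,1=2,2=3] -> levels [6 7 6 7]
Step 8: flows [0=2,1->2,3->2] -> levels [6 6 8 6]
Step 9: flows [2->0,2->1,2->3] -> levels [7 7 5 7]
Step 10: flows [0->2,1->2,3->2] -> levels [6 6 8 6]
  -> period-2 cycle (repeats step 8); tank 2 never drops to <=3
Tank 2 never reaches <=3 within 15 steps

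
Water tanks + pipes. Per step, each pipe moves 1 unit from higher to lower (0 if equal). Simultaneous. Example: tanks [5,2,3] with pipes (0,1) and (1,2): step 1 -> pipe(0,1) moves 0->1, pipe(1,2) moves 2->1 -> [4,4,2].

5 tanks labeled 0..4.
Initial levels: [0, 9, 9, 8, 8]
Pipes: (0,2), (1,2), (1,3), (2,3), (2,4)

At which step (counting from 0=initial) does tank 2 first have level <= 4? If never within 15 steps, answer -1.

Answer: 7

Derivation:
Step 1: flows [2->0,1=2,1->3,2->3,2->4] -> levels [1 8 6 10 9]
Step 2: flows [2->0,1->2,3->1,3->2,4->2] -> levels [2 8 8 8 8]
Step 3: flows [2->0,1=2,1=3,2=3,2=4] -> levels [3 8 7 8 8]
Step 4: flows [2->0,1->2,1=3,3->2,4->2] -> levels [4 7 9 7 7]
Step 5: flows [2->0,2->1,1=3,2->3,2->4] -> levels [5 8 5 8 8]
Step 6: flows [0=2,1->2,1=3,3->2,4->2] -> levels [5 7 8 7 7]
Step 7: flows [2->0,2->1,1=3,2->3,2->4] -> levels [6 8 4 8 8]
Tank 2 first reaches <=4 at step 7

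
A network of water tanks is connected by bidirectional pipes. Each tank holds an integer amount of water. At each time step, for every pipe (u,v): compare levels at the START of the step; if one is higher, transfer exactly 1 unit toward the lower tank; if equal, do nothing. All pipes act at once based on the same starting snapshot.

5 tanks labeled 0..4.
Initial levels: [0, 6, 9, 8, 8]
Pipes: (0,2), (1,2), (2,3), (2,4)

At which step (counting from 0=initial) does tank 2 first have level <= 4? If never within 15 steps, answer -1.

Answer: 6

Derivation:
Step 1: flows [2->0,2->1,2->3,2->4] -> levels [1 7 5 9 9]
Step 2: flows [2->0,1->2,3->2,4->2] -> levels [2 6 7 8 8]
Step 3: flows [2->0,2->1,3->2,4->2] -> levels [3 7 7 7 7]
Step 4: flows [2->0,1=2,2=3,2=4] -> levels [4 7 6 7 7]
Step 5: flows [2->0,1->2,3->2,4->2] -> levels [5 6 8 6 6]
Step 6: flows [2->0,2->1,2->3,2->4] -> levels [6 7 4 7 7]
Tank 2 first reaches <=4 at step 6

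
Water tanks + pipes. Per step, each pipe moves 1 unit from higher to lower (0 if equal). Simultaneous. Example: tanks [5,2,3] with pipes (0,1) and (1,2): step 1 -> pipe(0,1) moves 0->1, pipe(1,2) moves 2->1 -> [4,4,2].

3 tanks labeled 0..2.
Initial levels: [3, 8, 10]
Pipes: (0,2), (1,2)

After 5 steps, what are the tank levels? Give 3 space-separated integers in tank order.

Step 1: flows [2->0,2->1] -> levels [4 9 8]
Step 2: flows [2->0,1->2] -> levels [5 8 8]
Step 3: flows [2->0,1=2] -> levels [6 8 7]
Step 4: flows [2->0,1->2] -> levels [7 7 7]
Step 5: flows [0=2,1=2] -> levels [7 7 7]

Answer: 7 7 7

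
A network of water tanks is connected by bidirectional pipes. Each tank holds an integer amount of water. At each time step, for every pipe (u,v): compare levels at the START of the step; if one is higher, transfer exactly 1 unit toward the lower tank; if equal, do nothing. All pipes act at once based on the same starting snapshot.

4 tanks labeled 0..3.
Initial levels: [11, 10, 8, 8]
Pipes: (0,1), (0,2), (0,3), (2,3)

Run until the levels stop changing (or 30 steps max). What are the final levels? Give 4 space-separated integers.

Answer: 11 10 8 8

Derivation:
Step 1: flows [0->1,0->2,0->3,2=3] -> levels [8 11 9 9]
Step 2: flows [1->0,2->0,3->0,2=3] -> levels [11 10 8 8]
  -> period-2 cycle: step 2 state = step 0 state; never stabilizes
  -> state at step 30: (30-0) mod 2 = 0, same as step 0 -> [11 10 8 8]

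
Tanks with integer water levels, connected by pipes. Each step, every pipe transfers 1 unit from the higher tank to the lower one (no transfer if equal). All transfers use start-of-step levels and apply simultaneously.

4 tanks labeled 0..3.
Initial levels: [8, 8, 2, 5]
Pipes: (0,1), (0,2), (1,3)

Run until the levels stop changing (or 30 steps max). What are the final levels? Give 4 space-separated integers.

Answer: 6 5 5 7

Derivation:
Step 1: flows [0=1,0->2,1->3] -> levels [7 7 3 6]
Step 2: flows [0=1,0->2,1->3] -> levels [6 6 4 7]
Step 3: flows [0=1,0->2,3->1] -> levels [5 7 5 6]
Step 4: flows [1->0,0=2,1->3] -> levels [6 5 5 7]
Step 5: flows [0->1,0->2,3->1] -> levels [4 7 6 6]
Step 6: flows [1->0,2->0,1->3] -> levels [6 5 5 7]
  -> period-2 cycle: step 6 state = step 4 state; never stabilizes
  -> state at step 30: (30-4) mod 2 = 0, same as step 4 -> [6 5 5 7]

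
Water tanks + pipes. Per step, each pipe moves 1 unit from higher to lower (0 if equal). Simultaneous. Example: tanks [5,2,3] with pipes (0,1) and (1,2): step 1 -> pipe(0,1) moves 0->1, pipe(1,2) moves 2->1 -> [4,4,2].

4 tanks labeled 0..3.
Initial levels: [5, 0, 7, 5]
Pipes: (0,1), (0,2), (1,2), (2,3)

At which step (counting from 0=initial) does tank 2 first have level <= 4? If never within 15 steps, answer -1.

Step 1: flows [0->1,2->0,2->1,2->3] -> levels [5 2 4 6]
Tank 2 first reaches <=4 at step 1

Answer: 1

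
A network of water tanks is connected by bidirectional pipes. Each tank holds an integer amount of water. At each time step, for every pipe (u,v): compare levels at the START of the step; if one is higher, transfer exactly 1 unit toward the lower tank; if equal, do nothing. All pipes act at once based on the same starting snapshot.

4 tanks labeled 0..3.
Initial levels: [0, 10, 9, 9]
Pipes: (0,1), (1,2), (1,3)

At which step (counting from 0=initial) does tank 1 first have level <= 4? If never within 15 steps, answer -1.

Answer: -1

Derivation:
Step 1: flows [1->0,1->2,1->3] -> levels [1 7 10 10]
Step 2: flows [1->0,2->1,3->1] -> levels [2 8 9 9]
Step 3: flows [1->0,2->1,3->1] -> levels [3 9 8 8]
Step 4: flows [1->0,1->2,1->3] -> levels [4 6 9 9]
Step 5: flows [1->0,2->1,3->1] -> levels [5 7 8 8]
Step 6: flows [1->0,2->1,3->1] -> levels [6 8 7 7]
Step 7: flows [1->0,1->2,1->3] -> levels [7 5 8 8]
Step 8: flows [0->1,2->1,3->1] -> levels [6 8 7 7]
  -> period-2 cycle (repeats step 6); tank 1 never drops to <=4
Tank 1 never reaches <=4 within 15 steps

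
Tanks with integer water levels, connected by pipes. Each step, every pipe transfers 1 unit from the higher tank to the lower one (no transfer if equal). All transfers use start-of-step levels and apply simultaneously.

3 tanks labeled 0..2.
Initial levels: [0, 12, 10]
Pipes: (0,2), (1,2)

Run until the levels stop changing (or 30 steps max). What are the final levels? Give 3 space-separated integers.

Step 1: flows [2->0,1->2] -> levels [1 11 10]
Step 2: flows [2->0,1->2] -> levels [2 10 10]
Step 3: flows [2->0,1=2] -> levels [3 10 9]
Step 4: flows [2->0,1->2] -> levels [4 9 9]
Step 5: flows [2->0,1=2] -> levels [5 9 8]
Step 6: flows [2->0,1->2] -> levels [6 8 8]
Step 7: flows [2->0,1=2] -> levels [7 8 7]
Step 8: flows [0=2,1->2] -> levels [7 7 8]
Step 9: flows [2->0,2->1] -> levels [8 8 6]
Step 10: flows [0->2,1->2] -> levels [7 7 8]
  -> period-2 cycle: step 10 state = step 8 state; never stabilizes
  -> state at step 30: (30-8) mod 2 = 0, same as step 8 -> [7 7 8]

Answer: 7 7 8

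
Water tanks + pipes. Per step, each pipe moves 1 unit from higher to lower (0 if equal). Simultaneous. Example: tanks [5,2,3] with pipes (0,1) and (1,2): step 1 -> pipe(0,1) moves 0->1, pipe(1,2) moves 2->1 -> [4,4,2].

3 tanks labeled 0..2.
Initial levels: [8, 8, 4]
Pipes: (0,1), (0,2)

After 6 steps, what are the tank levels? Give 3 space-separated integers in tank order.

Answer: 8 6 6

Derivation:
Step 1: flows [0=1,0->2] -> levels [7 8 5]
Step 2: flows [1->0,0->2] -> levels [7 7 6]
Step 3: flows [0=1,0->2] -> levels [6 7 7]
Step 4: flows [1->0,2->0] -> levels [8 6 6]
Step 5: flows [0->1,0->2] -> levels [6 7 7]
  -> period-2 cycle: step 5 state = step 3 state
  -> state at step 6: (6-3) mod 2 = 1, same as step 4 -> [8 6 6]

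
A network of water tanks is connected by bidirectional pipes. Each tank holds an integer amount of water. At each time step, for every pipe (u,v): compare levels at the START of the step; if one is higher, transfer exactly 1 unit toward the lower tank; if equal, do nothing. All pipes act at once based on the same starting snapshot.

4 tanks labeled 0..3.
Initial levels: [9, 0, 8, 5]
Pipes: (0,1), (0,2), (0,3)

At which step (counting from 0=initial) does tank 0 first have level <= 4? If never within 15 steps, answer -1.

Answer: 7

Derivation:
Step 1: flows [0->1,0->2,0->3] -> levels [6 1 9 6]
Step 2: flows [0->1,2->0,0=3] -> levels [6 2 8 6]
Step 3: flows [0->1,2->0,0=3] -> levels [6 3 7 6]
Step 4: flows [0->1,2->0,0=3] -> levels [6 4 6 6]
Step 5: flows [0->1,0=2,0=3] -> levels [5 5 6 6]
Step 6: flows [0=1,2->0,3->0] -> levels [7 5 5 5]
Step 7: flows [0->1,0->2,0->3] -> levels [4 6 6 6]
Tank 0 first reaches <=4 at step 7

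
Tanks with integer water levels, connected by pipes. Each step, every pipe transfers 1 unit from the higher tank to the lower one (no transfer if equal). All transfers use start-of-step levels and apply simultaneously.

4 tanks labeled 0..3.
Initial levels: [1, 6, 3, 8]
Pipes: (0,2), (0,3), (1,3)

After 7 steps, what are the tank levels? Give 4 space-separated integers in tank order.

Step 1: flows [2->0,3->0,3->1] -> levels [3 7 2 6]
Step 2: flows [0->2,3->0,1->3] -> levels [3 6 3 6]
Step 3: flows [0=2,3->0,1=3] -> levels [4 6 3 5]
Step 4: flows [0->2,3->0,1->3] -> levels [4 5 4 5]
Step 5: flows [0=2,3->0,1=3] -> levels [5 5 4 4]
Step 6: flows [0->2,0->3,1->3] -> levels [3 4 5 6]
Step 7: flows [2->0,3->0,3->1] -> levels [5 5 4 4]

Answer: 5 5 4 4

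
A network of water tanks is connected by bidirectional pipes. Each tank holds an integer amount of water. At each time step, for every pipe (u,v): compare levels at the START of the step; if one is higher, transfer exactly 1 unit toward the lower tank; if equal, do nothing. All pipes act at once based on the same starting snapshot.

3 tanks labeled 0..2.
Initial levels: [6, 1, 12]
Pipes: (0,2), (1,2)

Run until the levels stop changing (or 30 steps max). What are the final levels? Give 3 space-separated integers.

Step 1: flows [2->0,2->1] -> levels [7 2 10]
Step 2: flows [2->0,2->1] -> levels [8 3 8]
Step 3: flows [0=2,2->1] -> levels [8 4 7]
Step 4: flows [0->2,2->1] -> levels [7 5 7]
Step 5: flows [0=2,2->1] -> levels [7 6 6]
Step 6: flows [0->2,1=2] -> levels [6 6 7]
Step 7: flows [2->0,2->1] -> levels [7 7 5]
Step 8: flows [0->2,1->2] -> levels [6 6 7]
  -> period-2 cycle: step 8 state = step 6 state; never stabilizes
  -> state at step 30: (30-6) mod 2 = 0, same as step 6 -> [6 6 7]

Answer: 6 6 7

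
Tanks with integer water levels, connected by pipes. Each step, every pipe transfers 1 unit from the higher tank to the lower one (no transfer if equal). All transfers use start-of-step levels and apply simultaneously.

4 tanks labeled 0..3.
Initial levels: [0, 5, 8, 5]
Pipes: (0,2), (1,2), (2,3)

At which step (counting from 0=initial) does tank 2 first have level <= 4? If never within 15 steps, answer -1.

Answer: 3

Derivation:
Step 1: flows [2->0,2->1,2->3] -> levels [1 6 5 6]
Step 2: flows [2->0,1->2,3->2] -> levels [2 5 6 5]
Step 3: flows [2->0,2->1,2->3] -> levels [3 6 3 6]
Tank 2 first reaches <=4 at step 3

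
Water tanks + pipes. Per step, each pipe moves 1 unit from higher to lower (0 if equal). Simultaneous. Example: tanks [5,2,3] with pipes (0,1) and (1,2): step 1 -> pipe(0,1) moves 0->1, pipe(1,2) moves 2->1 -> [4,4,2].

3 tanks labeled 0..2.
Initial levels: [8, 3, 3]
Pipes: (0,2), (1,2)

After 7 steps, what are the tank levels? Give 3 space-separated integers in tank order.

Step 1: flows [0->2,1=2] -> levels [7 3 4]
Step 2: flows [0->2,2->1] -> levels [6 4 4]
Step 3: flows [0->2,1=2] -> levels [5 4 5]
Step 4: flows [0=2,2->1] -> levels [5 5 4]
Step 5: flows [0->2,1->2] -> levels [4 4 6]
Step 6: flows [2->0,2->1] -> levels [5 5 4]
  -> period-2 cycle: step 6 state = step 4 state
  -> state at step 7: (7-4) mod 2 = 1, same as step 5 -> [4 4 6]

Answer: 4 4 6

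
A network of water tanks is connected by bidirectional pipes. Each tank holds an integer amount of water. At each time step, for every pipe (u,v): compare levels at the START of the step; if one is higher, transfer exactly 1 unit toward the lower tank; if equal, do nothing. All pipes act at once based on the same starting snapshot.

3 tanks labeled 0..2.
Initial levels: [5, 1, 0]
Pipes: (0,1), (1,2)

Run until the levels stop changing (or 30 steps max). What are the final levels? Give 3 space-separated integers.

Step 1: flows [0->1,1->2] -> levels [4 1 1]
Step 2: flows [0->1,1=2] -> levels [3 2 1]
Step 3: flows [0->1,1->2] -> levels [2 2 2]
Step 4: flows [0=1,1=2] -> levels [2 2 2]
  -> stable (no change)

Answer: 2 2 2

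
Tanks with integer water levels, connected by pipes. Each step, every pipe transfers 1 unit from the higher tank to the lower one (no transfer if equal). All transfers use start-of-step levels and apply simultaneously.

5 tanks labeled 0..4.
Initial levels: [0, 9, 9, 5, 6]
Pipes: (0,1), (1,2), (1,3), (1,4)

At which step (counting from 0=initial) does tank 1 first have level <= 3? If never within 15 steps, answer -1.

Step 1: flows [1->0,1=2,1->3,1->4] -> levels [1 6 9 6 7]
Step 2: flows [1->0,2->1,1=3,4->1] -> levels [2 7 8 6 6]
Step 3: flows [1->0,2->1,1->3,1->4] -> levels [3 5 7 7 7]
Step 4: flows [1->0,2->1,3->1,4->1] -> levels [4 7 6 6 6]
Step 5: flows [1->0,1->2,1->3,1->4] -> levels [5 3 7 7 7]
Tank 1 first reaches <=3 at step 5

Answer: 5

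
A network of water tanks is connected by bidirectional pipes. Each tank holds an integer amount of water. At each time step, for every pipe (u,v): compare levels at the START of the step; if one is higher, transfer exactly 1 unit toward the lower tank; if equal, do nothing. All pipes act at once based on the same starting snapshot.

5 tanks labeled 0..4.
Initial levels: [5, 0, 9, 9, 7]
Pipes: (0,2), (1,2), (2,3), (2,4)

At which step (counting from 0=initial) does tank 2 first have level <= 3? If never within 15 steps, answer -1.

Answer: -1

Derivation:
Step 1: flows [2->0,2->1,2=3,2->4] -> levels [6 1 6 9 8]
Step 2: flows [0=2,2->1,3->2,4->2] -> levels [6 2 7 8 7]
Step 3: flows [2->0,2->1,3->2,2=4] -> levels [7 3 6 7 7]
Step 4: flows [0->2,2->1,3->2,4->2] -> levels [6 4 8 6 6]
Step 5: flows [2->0,2->1,2->3,2->4] -> levels [7 5 4 7 7]
Step 6: flows [0->2,1->2,3->2,4->2] -> levels [6 4 8 6 6]
  -> period-2 cycle (repeats step 4); tank 2 never drops to <=3
Tank 2 never reaches <=3 within 15 steps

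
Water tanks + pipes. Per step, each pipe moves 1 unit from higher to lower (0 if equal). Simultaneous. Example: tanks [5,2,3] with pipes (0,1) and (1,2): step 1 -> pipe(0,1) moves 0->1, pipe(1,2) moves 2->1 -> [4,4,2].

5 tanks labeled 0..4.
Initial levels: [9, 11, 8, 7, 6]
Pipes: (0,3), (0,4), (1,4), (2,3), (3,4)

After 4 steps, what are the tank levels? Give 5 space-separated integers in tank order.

Step 1: flows [0->3,0->4,1->4,2->3,3->4] -> levels [7 10 7 8 9]
Step 2: flows [3->0,4->0,1->4,3->2,4->3] -> levels [9 9 8 7 8]
Step 3: flows [0->3,0->4,1->4,2->3,4->3] -> levels [7 8 7 10 9]
Step 4: flows [3->0,4->0,4->1,3->2,3->4] -> levels [9 9 8 7 8]

Answer: 9 9 8 7 8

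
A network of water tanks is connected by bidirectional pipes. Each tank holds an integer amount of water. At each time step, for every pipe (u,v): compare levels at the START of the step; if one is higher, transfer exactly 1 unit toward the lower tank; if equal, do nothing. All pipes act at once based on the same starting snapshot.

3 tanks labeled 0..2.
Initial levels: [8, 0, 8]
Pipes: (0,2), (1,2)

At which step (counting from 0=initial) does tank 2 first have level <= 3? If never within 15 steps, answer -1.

Step 1: flows [0=2,2->1] -> levels [8 1 7]
Step 2: flows [0->2,2->1] -> levels [7 2 7]
Step 3: flows [0=2,2->1] -> levels [7 3 6]
Step 4: flows [0->2,2->1] -> levels [6 4 6]
Step 5: flows [0=2,2->1] -> levels [6 5 5]
Step 6: flows [0->2,1=2] -> levels [5 5 6]
Step 7: flows [2->0,2->1] -> levels [6 6 4]
Step 8: flows [0->2,1->2] -> levels [5 5 6]
  -> period-2 cycle (repeats step 6); tank 2 never drops to <=3
Tank 2 never reaches <=3 within 15 steps

Answer: -1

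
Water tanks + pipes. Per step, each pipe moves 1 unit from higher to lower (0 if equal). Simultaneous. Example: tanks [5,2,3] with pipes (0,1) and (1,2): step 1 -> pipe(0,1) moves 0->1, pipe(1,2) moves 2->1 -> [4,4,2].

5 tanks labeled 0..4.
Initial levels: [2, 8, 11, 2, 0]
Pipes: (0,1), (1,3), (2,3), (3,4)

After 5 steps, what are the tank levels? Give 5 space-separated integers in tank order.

Step 1: flows [1->0,1->3,2->3,3->4] -> levels [3 6 10 3 1]
Step 2: flows [1->0,1->3,2->3,3->4] -> levels [4 4 9 4 2]
Step 3: flows [0=1,1=3,2->3,3->4] -> levels [4 4 8 4 3]
Step 4: flows [0=1,1=3,2->3,3->4] -> levels [4 4 7 4 4]
Step 5: flows [0=1,1=3,2->3,3=4] -> levels [4 4 6 5 4]

Answer: 4 4 6 5 4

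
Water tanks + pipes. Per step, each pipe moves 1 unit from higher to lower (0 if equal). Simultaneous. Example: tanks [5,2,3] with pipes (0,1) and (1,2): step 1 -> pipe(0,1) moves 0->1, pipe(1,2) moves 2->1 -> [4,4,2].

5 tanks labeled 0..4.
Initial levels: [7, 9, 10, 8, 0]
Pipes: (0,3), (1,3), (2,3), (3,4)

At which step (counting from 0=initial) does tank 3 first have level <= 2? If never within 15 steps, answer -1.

Answer: -1

Derivation:
Step 1: flows [3->0,1->3,2->3,3->4] -> levels [8 8 9 8 1]
Step 2: flows [0=3,1=3,2->3,3->4] -> levels [8 8 8 8 2]
Step 3: flows [0=3,1=3,2=3,3->4] -> levels [8 8 8 7 3]
Step 4: flows [0->3,1->3,2->3,3->4] -> levels [7 7 7 9 4]
Step 5: flows [3->0,3->1,3->2,3->4] -> levels [8 8 8 5 5]
Step 6: flows [0->3,1->3,2->3,3=4] -> levels [7 7 7 8 5]
Step 7: flows [3->0,3->1,3->2,3->4] -> levels [8 8 8 4 6]
Step 8: flows [0->3,1->3,2->3,4->3] -> levels [7 7 7 8 5]
  -> period-2 cycle (repeats step 6); tank 3 never drops to <=2
Tank 3 never reaches <=2 within 15 steps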